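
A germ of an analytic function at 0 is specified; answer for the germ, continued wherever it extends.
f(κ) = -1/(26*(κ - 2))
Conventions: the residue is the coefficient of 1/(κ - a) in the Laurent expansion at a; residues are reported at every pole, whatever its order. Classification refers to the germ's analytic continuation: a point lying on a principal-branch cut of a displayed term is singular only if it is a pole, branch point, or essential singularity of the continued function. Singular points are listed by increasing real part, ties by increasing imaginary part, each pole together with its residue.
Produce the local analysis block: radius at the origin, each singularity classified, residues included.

Denominator factor (κ - 2): pole of order 1 at 2, modulus 2.
The radius of convergence is the smallest modulus among the singular points: 2.
At the order-1 pole 2 set g(κ) = (κ - (2))*f(κ) = -1/26.
Simple pole: residue = g(a) at a = 2, which is -1/26.

Radius of convergence at 0: 2.
At 2: a pole of order 1; residue -1/26.


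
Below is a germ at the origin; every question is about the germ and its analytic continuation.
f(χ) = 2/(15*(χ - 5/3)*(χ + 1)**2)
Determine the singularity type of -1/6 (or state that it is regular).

Denominator factors: χ + 1 = 5/6 at χ = -1/6; χ - 5/3 = -11/6 at χ = -1/6 — none vanishes.
So the germ continues analytically to -1/6.

The point is a regular point.


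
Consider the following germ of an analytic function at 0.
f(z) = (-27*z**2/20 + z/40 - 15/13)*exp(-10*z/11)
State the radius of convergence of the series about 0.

The radius of convergence is infinite.

The factor exp(-10*z/11) is entire and contributes no finite singular point.
The polynomial part has no poles.
No finite singular points: the Taylor series at 0 converges everywhere.


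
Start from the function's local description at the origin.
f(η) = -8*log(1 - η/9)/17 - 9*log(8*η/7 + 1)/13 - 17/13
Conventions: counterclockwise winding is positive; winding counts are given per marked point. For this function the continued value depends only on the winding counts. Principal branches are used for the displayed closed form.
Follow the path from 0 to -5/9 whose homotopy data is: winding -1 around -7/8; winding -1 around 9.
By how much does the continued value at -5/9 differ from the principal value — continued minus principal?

The rational part is single-valued and drops out of the difference; each branch term changes only by its own monodromy.
(-8/17)*log(1 - η/(9)): each positive loop around 9 adds 2*pi*i to the log, so winding -1 contributes (-8/17)*(-1)*2*pi*i = (16/17)*pi*i.
(-9/13)*log(1 - η/(-7/8)): each positive loop around -7/8 adds 2*pi*i to the log, so winding -1 contributes (-9/13)*(-1)*2*pi*i = (18/13)*pi*i.
Summing the contributions at η = -5/9 gives (514/221)*pi*i.

Continued minus principal equals (514/221)*pi*i.


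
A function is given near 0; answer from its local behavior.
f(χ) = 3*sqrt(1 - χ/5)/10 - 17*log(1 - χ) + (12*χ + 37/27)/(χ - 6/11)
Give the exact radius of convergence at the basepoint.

The radius of convergence is 6/11.

Denominator factor (χ - 6/11): pole of order 1 at 6/11, modulus 6/11.
Branch term (-17)*log(1 - χ/(1)): its argument vanishes at χ = 1, a logarithmic branch point, modulus 1.
Branch term (3/10)*sqrt(1 - χ/(5)): its argument vanishes at χ = 5, a square-root branch point, modulus 5.
The radius of convergence is the smallest modulus among the singular points: 6/11.


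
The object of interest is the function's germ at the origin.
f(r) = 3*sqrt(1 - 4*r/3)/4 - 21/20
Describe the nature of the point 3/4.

The point is an algebraic (square-root) branch point.

The term (3/4)*sqrt(1 - r/(3/4)) has argument 1 - 3/4/(3/4) = 0 at 3/4: a square-root (algebraic, two-sheeted) branch point; the remaining terms are analytic or single-valued there.


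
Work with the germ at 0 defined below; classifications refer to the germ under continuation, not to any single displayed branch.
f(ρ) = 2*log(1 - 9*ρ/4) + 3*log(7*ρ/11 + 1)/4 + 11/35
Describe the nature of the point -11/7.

The term (3/4)*log(1 - ρ/(-11/7)) has argument 1 - -11/7/(-11/7) = 0 at -11/7: a logarithmic (infinitely-sheeted) branch point; the remaining terms are analytic or single-valued there.

The point is a logarithmic branch point.


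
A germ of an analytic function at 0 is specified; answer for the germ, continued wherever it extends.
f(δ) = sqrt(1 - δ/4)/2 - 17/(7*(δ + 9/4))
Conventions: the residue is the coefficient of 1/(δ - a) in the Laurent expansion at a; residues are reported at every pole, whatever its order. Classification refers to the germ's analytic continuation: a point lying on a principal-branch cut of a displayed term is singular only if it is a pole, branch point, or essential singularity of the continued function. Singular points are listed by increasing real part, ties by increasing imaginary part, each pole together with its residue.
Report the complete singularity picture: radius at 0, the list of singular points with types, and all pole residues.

Denominator factor (δ + 9/4): pole of order 1 at -9/4, modulus 9/4.
Branch term (1/2)*sqrt(1 - δ/(4)): its argument vanishes at δ = 4, a square-root branch point, modulus 4.
The radius of convergence is the smallest modulus among the singular points: 9/4.
The branch term is analytic at -9/4 and contributes nothing to the residue; only the rational part matters.
At the order-1 pole -9/4 set g(δ) = (δ - (-9/4))*(rational part) = -17/7.
Simple pole: residue = g(a) at a = -9/4, which is -17/7.
List the singular points by increasing real part (a conjugate pair: the negative imaginary part first).

Radius of convergence at 0: 9/4.
At -9/4: a pole of order 1; residue -17/7.
At 4: an algebraic (square-root) branch point.


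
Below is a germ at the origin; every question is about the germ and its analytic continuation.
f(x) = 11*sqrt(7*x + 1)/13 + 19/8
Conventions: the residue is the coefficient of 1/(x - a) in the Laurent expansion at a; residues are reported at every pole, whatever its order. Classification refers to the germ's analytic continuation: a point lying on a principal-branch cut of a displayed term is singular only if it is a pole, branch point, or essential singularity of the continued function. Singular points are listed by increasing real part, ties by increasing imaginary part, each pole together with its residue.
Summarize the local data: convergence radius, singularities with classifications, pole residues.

Branch term (11/13)*sqrt(1 - x/(-1/7)): its argument vanishes at x = -1/7, a square-root branch point, modulus 1/7.
The radius of convergence is the smallest modulus among the singular points: 1/7.

Radius of convergence at 0: 1/7.
At -1/7: an algebraic (square-root) branch point.


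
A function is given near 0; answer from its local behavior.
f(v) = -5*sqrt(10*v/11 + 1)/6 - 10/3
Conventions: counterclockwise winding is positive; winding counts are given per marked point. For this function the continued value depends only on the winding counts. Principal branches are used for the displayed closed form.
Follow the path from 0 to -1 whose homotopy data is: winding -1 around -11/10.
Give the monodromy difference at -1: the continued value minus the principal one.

The rational part is single-valued and drops out of the difference; each branch term changes only by its own monodromy.
(-5/6)*sqrt(1 - v/(-11/10)): winding -1 is odd, the square root flips sign, contributing -2*(-5/6)*sqrt(1 - (-1)/(-11/10)) = -2*(-5/6)*sqrt(1/11) = (5/33)*sqrt(11).
Summing the contributions at v = -1 gives (5/33)*sqrt(11).

Continued minus principal equals (5/33)*sqrt(11).


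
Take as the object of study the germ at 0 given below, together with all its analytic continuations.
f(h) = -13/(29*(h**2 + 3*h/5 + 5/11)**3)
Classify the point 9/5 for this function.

Denominator factors: h**2 + 3*h/5 + 5/11 = 1313/275 at h = 9/5 — none vanishes.
So the germ continues analytically to 9/5.

The point is a regular point.


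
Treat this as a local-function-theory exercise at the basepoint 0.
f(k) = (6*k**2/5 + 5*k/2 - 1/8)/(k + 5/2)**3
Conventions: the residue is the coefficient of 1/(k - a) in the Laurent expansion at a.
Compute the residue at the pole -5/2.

At the order-3 pole -5/2 set g(k) = (k - (-5/2))^3*f(k) = 6*k**2/5 + 5*k/2 - 1/8.
Order-3 pole: residue = g''(a)/2; g''(-5/2) = 12/5, so the residue is 6/5.

The residue is 6/5.


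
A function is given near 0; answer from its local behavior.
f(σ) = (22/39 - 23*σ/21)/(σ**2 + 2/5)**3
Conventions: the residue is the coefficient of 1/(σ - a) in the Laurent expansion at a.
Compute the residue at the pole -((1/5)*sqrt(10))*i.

The factor σ**2 + 2/5 splits as (σ - a)(σ - a') with a = -((1/5)*sqrt(10))*i, a' = ((1/5)*sqrt(10))*i. At the order-3 pole a set g(σ) = (σ - a)^3*f(σ) = [22/39 - 23*σ/21] / (σ - a')^3.
Order-3 pole: residue = g''(a)/2; g''(-((1/5)*sqrt(10))*i) = ((275/416)*sqrt(10))*i, so the residue is ((275/832)*sqrt(10))*i.

The residue is ((275/832)*sqrt(10))*i.


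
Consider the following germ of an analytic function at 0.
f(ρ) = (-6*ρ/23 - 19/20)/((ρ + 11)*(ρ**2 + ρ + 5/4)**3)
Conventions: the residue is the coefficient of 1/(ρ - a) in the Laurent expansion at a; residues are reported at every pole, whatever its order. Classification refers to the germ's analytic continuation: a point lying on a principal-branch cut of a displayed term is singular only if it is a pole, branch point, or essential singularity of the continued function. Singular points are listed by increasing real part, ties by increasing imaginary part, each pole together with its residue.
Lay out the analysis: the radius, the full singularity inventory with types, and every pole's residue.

Radius of convergence at 0: (1/2)*sqrt(5).
At -11: a pole of order 1; residue 14128/10133929375.
At (-1/2) - (1)*i: a pole of order 3; residue (-7064/10133929375) - (4711470111/324285740000)*i.
At (-1/2) + (1)*i: a pole of order 3; residue (-7064/10133929375) + (4711470111/324285740000)*i.


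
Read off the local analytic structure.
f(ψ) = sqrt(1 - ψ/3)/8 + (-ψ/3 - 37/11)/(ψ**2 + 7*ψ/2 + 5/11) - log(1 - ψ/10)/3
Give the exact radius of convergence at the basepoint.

Denominator factor (ψ**2 + 7*ψ/2 + 5/11): discriminant 459/44, real irrational roots -7/4 + (3/44)*sqrt(561) and -7/4 - (3/44)*sqrt(561); poles of order 1, moduli 7/4 - (3/44)*sqrt(561) and 7/4 + (3/44)*sqrt(561).
Branch term (-1/3)*log(1 - ψ/(10)): its argument vanishes at ψ = 10, a logarithmic branch point, modulus 10.
Branch term (1/8)*sqrt(1 - ψ/(3)): its argument vanishes at ψ = 3, a square-root branch point, modulus 3.
The radius of convergence is the smallest modulus among the singular points: 7/4 - (3/44)*sqrt(561).

The radius of convergence is 7/4 - (3/44)*sqrt(561).


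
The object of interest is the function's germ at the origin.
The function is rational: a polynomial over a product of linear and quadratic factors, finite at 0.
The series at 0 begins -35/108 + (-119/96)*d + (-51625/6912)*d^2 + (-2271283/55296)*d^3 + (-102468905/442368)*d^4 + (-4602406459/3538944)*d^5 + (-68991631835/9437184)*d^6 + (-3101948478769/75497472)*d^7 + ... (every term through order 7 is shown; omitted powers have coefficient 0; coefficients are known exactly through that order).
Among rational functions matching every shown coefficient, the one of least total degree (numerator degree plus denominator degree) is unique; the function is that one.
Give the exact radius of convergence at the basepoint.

The radius of convergence is -5/16 + (1/112)*sqrt(3017).

No rational of total degree below 4 reproduces all 8 coefficients; solving the [1/3] Pade equations on them gives f(d) = (d/15 - 1/27)/((d - 4/5)*(d**2 + 5*d/8 - 1/7)), whose expansion matches every shown term.
Denominator factor (d - 4/5): pole of order 1 at 4/5, modulus 4/5.
Denominator factor (d**2 + 5*d/8 - 1/7): discriminant 431/448, real irrational roots -5/16 + (1/112)*sqrt(3017) and -5/16 - (1/112)*sqrt(3017); poles of order 1, moduli -5/16 + (1/112)*sqrt(3017) and 5/16 + (1/112)*sqrt(3017).
The radius of convergence is the smallest modulus among the singular points: -5/16 + (1/112)*sqrt(3017).


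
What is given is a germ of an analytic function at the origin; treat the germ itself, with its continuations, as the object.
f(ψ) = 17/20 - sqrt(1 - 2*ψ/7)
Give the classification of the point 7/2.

The point is an algebraic (square-root) branch point.

The term (-1)*sqrt(1 - ψ/(7/2)) has argument 1 - 7/2/(7/2) = 0 at 7/2: a square-root (algebraic, two-sheeted) branch point; the remaining terms are analytic or single-valued there.


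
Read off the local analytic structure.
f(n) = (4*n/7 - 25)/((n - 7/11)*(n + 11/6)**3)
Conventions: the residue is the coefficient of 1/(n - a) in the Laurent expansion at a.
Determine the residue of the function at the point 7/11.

The residue is -7082856/4330747.

At the order-1 pole 7/11 set g(n) = (n - (7/11))*f(n) = (4*n/7 - 25)/(n + 11/6)**3.
Simple pole: residue = g(a) at a = 7/11, which is -7082856/4330747.


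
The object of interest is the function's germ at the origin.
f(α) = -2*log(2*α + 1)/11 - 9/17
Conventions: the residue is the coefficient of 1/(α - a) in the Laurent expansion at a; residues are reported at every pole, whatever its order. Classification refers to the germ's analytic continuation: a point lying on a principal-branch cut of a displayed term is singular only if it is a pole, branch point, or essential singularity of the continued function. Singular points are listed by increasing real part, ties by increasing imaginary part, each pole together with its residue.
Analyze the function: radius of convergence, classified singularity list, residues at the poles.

Radius of convergence at 0: 1/2.
At -1/2: a logarithmic branch point.

Branch term (-2/11)*log(1 - α/(-1/2)): its argument vanishes at α = -1/2, a logarithmic branch point, modulus 1/2.
The radius of convergence is the smallest modulus among the singular points: 1/2.


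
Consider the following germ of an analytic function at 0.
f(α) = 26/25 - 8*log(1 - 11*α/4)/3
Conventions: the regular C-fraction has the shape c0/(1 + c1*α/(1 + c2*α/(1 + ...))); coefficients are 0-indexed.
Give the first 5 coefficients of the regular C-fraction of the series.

The regular C-fraction coefficients are [26/25, -275/39, 1771/312, 143/1288, -957/644].

Taylor coefficients (expand at 0): a_0 = 26/25, a_1 = 22/3, a_2 = 121/12, a_3 = 1331/72, a_4 = 14641/384.
c0 = a_0 = 26/25. Peel one level at a time: if S = 1 + c*α/S' with S'(0) = 1, then c is the α-coefficient of S and S' = c*α/(S - 1).
S_1 = c0/f = 1 + (-275/39)*α + (487025/12168)*α^2 + ...; c1 = -275/39.
S_2 = c1*α/(S_1 - 1) = 1 + (1771/312)*α + (-121/192)*α^2 + ...; c2 = 1771/312.
S_3 = c2*α/(S_2 - 1) = 1 + (143/1288)*α + (136851/829472)*α^2 + ...; c3 = 143/1288.
S_4 = c3*α/(S_3 - 1) = 1 + (-957/644)*α + ...; c4 = -957/644.


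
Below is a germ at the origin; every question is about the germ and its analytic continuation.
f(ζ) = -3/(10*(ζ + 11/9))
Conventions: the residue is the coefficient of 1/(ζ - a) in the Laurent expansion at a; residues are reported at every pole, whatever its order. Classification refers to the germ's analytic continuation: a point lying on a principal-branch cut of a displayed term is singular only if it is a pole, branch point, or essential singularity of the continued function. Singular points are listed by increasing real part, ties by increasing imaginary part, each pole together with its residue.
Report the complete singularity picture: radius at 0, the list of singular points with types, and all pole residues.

Radius of convergence at 0: 11/9.
At -11/9: a pole of order 1; residue -3/10.

Denominator factor (ζ + 11/9): pole of order 1 at -11/9, modulus 11/9.
The radius of convergence is the smallest modulus among the singular points: 11/9.
At the order-1 pole -11/9 set g(ζ) = (ζ - (-11/9))*f(ζ) = -3/10.
Simple pole: residue = g(a) at a = -11/9, which is -3/10.


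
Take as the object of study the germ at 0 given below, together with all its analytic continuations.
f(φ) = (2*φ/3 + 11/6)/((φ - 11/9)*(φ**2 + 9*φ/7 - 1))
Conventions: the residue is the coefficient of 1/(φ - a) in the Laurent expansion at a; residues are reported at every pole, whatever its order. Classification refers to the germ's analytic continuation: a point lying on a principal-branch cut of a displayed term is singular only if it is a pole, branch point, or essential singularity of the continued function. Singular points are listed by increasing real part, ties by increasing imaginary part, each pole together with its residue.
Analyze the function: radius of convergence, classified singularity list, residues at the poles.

Radius of convergence at 0: -9/14 + (1/14)*sqrt(277).
At -9/14 - (1/14)*sqrt(277): a pole of order 1; residue -3003/4684 + (56553/1297468)*sqrt(277).
At -9/14 + (1/14)*sqrt(277): a pole of order 1; residue -3003/4684 - (56553/1297468)*sqrt(277).
At 11/9: a pole of order 1; residue 3003/2342.


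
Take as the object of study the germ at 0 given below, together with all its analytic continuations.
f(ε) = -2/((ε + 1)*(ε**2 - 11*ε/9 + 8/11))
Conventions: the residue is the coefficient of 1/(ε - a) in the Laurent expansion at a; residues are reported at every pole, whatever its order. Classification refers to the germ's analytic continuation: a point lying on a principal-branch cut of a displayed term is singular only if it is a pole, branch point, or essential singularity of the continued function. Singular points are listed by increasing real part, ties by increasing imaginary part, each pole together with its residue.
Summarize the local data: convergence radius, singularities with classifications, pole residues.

Denominator factor (ε**2 - 11*ε/9 + 8/11): discriminant -1261/891, complex-conjugate roots (11/18) + ((1/198)*sqrt(13871))*i and (11/18) - ((1/198)*sqrt(13871))*i; poles of order 1, moduli (2/11)*sqrt(22) and (2/11)*sqrt(22).
Denominator factor (ε + 1): pole of order 1 at -1, modulus 1.
The radius of convergence is the smallest modulus among the singular points: (2/11)*sqrt(22).
At the order-1 pole -1 set g(ε) = (ε - (-1))*f(ε) = -2/(ε**2 - 11*ε/9 + 8/11).
Simple pole: residue = g(a) at a = -1, which is -99/146.
The factor ε**2 - 11*ε/9 + 8/11 splits as (ε - a)(ε - a') with a = (11/18) - ((1/198)*sqrt(13871))*i, a' = (11/18) + ((1/198)*sqrt(13871))*i. At the order-1 pole a set g(ε) = (ε - a)*f(ε) = [-2/(ε + 1)] / (ε - a').
Simple pole: residue = g(a) at a = (11/18) - ((1/198)*sqrt(13871))*i, which is (99/292) - ((2871/368212)*sqrt(13871))*i.
The factor ε**2 - 11*ε/9 + 8/11 splits as (ε - a)(ε - a') with a = (11/18) + ((1/198)*sqrt(13871))*i, a' = (11/18) - ((1/198)*sqrt(13871))*i. At the order-1 pole a set g(ε) = (ε - a)*f(ε) = [-2/(ε + 1)] / (ε - a').
Simple pole: residue = g(a) at a = (11/18) + ((1/198)*sqrt(13871))*i, which is (99/292) + ((2871/368212)*sqrt(13871))*i.
List the singular points by increasing real part (a conjugate pair: the negative imaginary part first).

Radius of convergence at 0: (2/11)*sqrt(22).
At -1: a pole of order 1; residue -99/146.
At (11/18) - ((1/198)*sqrt(13871))*i: a pole of order 1; residue (99/292) - ((2871/368212)*sqrt(13871))*i.
At (11/18) + ((1/198)*sqrt(13871))*i: a pole of order 1; residue (99/292) + ((2871/368212)*sqrt(13871))*i.


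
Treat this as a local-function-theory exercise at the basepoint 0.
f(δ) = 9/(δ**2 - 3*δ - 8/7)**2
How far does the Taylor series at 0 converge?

Denominator factor (δ**2 - 3*δ - 8/7)^2: discriminant 95/7, real irrational roots 3/2 + (1/14)*sqrt(665) and 3/2 - (1/14)*sqrt(665); poles of order 2, moduli 3/2 + (1/14)*sqrt(665) and -3/2 + (1/14)*sqrt(665).
The radius of convergence is the smallest modulus among the singular points: -3/2 + (1/14)*sqrt(665).

The radius of convergence is -3/2 + (1/14)*sqrt(665).


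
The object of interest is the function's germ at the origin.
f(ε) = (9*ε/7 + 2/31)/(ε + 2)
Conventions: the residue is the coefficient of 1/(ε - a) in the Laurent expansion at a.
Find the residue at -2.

At the order-1 pole -2 set g(ε) = (ε - (-2))*f(ε) = 9*ε/7 + 2/31.
Simple pole: residue = g(a) at a = -2, which is -544/217.

The residue is -544/217.


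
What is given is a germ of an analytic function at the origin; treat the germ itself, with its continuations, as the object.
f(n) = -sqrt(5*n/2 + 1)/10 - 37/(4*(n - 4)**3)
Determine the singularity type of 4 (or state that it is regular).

The point is a pole of order 3.

The denominator factor n - 4 vanishes at 4 and appears to the power 3; the numerator there equals -37/4, nonzero, and no other factor vanishes.
The branch terms are analytic at this point.
Hence a pole whose order is the multiplicity, 3.


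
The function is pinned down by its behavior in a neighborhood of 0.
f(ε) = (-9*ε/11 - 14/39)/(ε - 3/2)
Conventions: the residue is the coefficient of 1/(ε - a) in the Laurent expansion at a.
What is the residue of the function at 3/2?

The residue is -1361/858.

At the order-1 pole 3/2 set g(ε) = (ε - (3/2))*f(ε) = -9*ε/11 - 14/39.
Simple pole: residue = g(a) at a = 3/2, which is -1361/858.


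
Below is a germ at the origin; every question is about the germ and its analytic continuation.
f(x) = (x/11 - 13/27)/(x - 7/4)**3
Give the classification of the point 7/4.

The denominator factor x - 7/4 vanishes at 7/4 and appears to the power 3; the numerator there equals -383/1188, nonzero, and no other factor vanishes.
Hence a pole whose order is the multiplicity, 3.

The point is a pole of order 3.


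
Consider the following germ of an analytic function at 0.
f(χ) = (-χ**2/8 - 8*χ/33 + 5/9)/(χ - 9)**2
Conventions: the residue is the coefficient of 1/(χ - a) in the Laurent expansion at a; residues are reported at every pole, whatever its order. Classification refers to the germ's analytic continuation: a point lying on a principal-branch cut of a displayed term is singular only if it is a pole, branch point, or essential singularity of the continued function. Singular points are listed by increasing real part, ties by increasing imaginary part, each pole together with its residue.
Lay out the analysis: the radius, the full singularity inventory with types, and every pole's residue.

Denominator factor (χ - 9)^2: pole of order 2 at 9, modulus 9.
The radius of convergence is the smallest modulus among the singular points: 9.
At the order-2 pole 9 set g(χ) = (χ - (9))^2*f(χ) = -χ**2/8 - 8*χ/33 + 5/9.
Order-2 pole: residue = g'(a); g'(9) = -329/132, so the residue is -329/132.

Radius of convergence at 0: 9.
At 9: a pole of order 2; residue -329/132.


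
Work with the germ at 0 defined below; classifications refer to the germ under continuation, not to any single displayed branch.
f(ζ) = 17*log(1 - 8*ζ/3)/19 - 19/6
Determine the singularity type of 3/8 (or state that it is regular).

The term (17/19)*log(1 - ζ/(3/8)) has argument 1 - 3/8/(3/8) = 0 at 3/8: a logarithmic (infinitely-sheeted) branch point; the remaining terms are analytic or single-valued there.

The point is a logarithmic branch point.


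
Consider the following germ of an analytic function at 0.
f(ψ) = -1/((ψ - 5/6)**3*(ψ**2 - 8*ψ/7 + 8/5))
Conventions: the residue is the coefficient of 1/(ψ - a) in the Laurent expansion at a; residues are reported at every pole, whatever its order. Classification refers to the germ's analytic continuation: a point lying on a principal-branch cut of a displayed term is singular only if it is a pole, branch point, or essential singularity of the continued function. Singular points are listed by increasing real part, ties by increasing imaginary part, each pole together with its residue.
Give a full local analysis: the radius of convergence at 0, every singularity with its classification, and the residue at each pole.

Denominator factor (ψ - 5/6)^3: pole of order 3 at 5/6, modulus 5/6.
Denominator factor (ψ**2 - 8*ψ/7 + 8/5): discriminant -1248/245, complex-conjugate roots (4/7) + ((2/35)*sqrt(390))*i and (4/7) - ((2/35)*sqrt(390))*i; poles of order 1, moduli (2/5)*sqrt(10) and (2/5)*sqrt(10).
The radius of convergence is the smallest modulus among the singular points: 5/6.
The factor ψ**2 - 8*ψ/7 + 8/5 splits as (ψ - a)(ψ - a') with a = (4/7) - ((2/35)*sqrt(390))*i, a' = (4/7) + ((2/35)*sqrt(390))*i. At the order-1 pole a set g(ψ) = (ψ - a)*f(ψ) = [-1/(ψ - 5/6)**3] / (ψ - a').
Simple pole: residue = g(a) at a = (4/7) - ((2/35)*sqrt(390))*i, which is (-1067887800/4835382371) - ((573301575/62859970823)*sqrt(390))*i.
The factor ψ**2 - 8*ψ/7 + 8/5 splits as (ψ - a)(ψ - a') with a = (4/7) + ((2/35)*sqrt(390))*i, a' = (4/7) - ((2/35)*sqrt(390))*i. At the order-1 pole a set g(ψ) = (ψ - a)*f(ψ) = [-1/(ψ - 5/6)**3] / (ψ - a').
Simple pole: residue = g(a) at a = (4/7) + ((2/35)*sqrt(390))*i, which is (-1067887800/4835382371) + ((573301575/62859970823)*sqrt(390))*i.
At the order-3 pole 5/6 set g(ψ) = (ψ - (5/6))^3*f(ψ) = -1/(ψ**2 - 8*ψ/7 + 8/5).
Order-3 pole: residue = g''(a)/2; g''(5/6) = 4271551200/4835382371, so the residue is 2135775600/4835382371.
List the singular points by increasing real part (a conjugate pair: the negative imaginary part first).

Radius of convergence at 0: 5/6.
At (4/7) - ((2/35)*sqrt(390))*i: a pole of order 1; residue (-1067887800/4835382371) - ((573301575/62859970823)*sqrt(390))*i.
At (4/7) + ((2/35)*sqrt(390))*i: a pole of order 1; residue (-1067887800/4835382371) + ((573301575/62859970823)*sqrt(390))*i.
At 5/6: a pole of order 3; residue 2135775600/4835382371.


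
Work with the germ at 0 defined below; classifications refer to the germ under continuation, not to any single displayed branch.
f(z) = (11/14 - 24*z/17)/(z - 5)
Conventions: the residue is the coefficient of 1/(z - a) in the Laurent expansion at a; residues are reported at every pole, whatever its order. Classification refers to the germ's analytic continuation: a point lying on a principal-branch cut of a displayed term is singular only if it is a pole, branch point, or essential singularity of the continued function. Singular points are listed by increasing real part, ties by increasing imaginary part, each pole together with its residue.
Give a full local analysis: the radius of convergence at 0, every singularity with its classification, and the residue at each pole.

Denominator factor (z - 5): pole of order 1 at 5, modulus 5.
The radius of convergence is the smallest modulus among the singular points: 5.
At the order-1 pole 5 set g(z) = (z - (5))*f(z) = 11/14 - 24*z/17.
Simple pole: residue = g(a) at a = 5, which is -1493/238.

Radius of convergence at 0: 5.
At 5: a pole of order 1; residue -1493/238.


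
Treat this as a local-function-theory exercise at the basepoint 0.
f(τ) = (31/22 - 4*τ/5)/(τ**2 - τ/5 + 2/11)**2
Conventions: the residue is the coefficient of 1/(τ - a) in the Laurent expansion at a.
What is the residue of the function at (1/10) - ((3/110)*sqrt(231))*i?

The factor τ**2 - τ/5 + 2/11 splits as (τ - a)(τ - a') with a = (1/10) - ((3/110)*sqrt(231))*i, a' = (1/10) + ((3/110)*sqrt(231))*i. At the order-2 pole a set g(τ) = (τ - a)^2*f(τ) = [31/22 - 4*τ/5] / (τ - a')^2.
Order-2 pole: residue = g'(a); g'((1/10) - ((3/110)*sqrt(231))*i) = ((3655/11907)*sqrt(231))*i, so the residue is ((3655/11907)*sqrt(231))*i.

The residue is ((3655/11907)*sqrt(231))*i.


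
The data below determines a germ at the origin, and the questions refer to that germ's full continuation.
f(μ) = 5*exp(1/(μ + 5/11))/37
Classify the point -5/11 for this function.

The point is an essential singularity.

The exponent 1/(μ - (-5/11)) has a pole at -5/11, so exp(1/(μ - (-5/11))) takes every nonzero value near it: an essential singularity (not a pole of any order).


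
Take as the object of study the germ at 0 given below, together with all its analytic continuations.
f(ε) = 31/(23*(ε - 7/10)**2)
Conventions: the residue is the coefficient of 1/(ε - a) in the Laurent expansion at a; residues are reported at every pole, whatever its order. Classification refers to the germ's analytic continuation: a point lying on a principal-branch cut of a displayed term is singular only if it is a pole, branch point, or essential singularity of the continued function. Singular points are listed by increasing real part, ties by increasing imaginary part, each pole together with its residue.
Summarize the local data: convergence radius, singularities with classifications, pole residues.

Denominator factor (ε - 7/10)^2: pole of order 2 at 7/10, modulus 7/10.
The radius of convergence is the smallest modulus among the singular points: 7/10.
At the order-2 pole 7/10 set g(ε) = (ε - (7/10))^2*f(ε) = 31/23.
Order-2 pole: residue = g'(a); g'(7/10) = 0, so the residue is 0.

Radius of convergence at 0: 7/10.
At 7/10: a pole of order 2; residue 0.


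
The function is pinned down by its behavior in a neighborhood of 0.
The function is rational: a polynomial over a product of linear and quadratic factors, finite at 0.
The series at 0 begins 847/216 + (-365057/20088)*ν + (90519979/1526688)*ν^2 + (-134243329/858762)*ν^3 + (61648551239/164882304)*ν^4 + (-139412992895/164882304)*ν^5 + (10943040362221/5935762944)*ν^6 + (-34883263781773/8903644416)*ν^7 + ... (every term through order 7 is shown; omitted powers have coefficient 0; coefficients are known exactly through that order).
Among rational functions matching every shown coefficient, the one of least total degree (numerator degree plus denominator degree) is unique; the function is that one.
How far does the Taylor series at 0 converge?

No rational of total degree below 4 reproduces all 8 coefficients; solving the [2/2] Pade equations on them gives f(ν) = (33*ν**2/19 - 35*ν/31 + 7/6)/(ν + 6/11)**2, whose expansion matches every shown term.
Denominator factor (ν + 6/11)^2: pole of order 2 at -6/11, modulus 6/11.
The radius of convergence is the smallest modulus among the singular points: 6/11.

The radius of convergence is 6/11.


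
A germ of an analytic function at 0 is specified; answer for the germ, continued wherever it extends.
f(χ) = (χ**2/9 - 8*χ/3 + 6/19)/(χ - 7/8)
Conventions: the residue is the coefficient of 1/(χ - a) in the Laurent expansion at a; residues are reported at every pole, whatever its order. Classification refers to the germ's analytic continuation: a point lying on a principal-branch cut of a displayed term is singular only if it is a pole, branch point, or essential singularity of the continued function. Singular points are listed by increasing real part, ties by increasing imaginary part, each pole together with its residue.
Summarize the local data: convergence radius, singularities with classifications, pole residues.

Radius of convergence at 0: 7/8.
At 7/8: a pole of order 1; residue -21149/10944.

Denominator factor (χ - 7/8): pole of order 1 at 7/8, modulus 7/8.
The radius of convergence is the smallest modulus among the singular points: 7/8.
At the order-1 pole 7/8 set g(χ) = (χ - (7/8))*f(χ) = χ**2/9 - 8*χ/3 + 6/19.
Simple pole: residue = g(a) at a = 7/8, which is -21149/10944.


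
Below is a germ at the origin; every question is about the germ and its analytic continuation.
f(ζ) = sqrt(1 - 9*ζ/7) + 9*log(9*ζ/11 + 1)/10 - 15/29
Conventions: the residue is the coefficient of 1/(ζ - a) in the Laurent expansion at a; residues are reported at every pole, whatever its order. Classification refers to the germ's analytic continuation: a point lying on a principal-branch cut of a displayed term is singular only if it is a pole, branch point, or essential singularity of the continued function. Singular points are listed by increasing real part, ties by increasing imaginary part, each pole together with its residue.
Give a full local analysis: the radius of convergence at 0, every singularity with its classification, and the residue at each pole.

Branch term (1)*sqrt(1 - ζ/(7/9)): its argument vanishes at ζ = 7/9, a square-root branch point, modulus 7/9.
Branch term (9/10)*log(1 - ζ/(-11/9)): its argument vanishes at ζ = -11/9, a logarithmic branch point, modulus 11/9.
The radius of convergence is the smallest modulus among the singular points: 7/9.
List the singular points by increasing real part (a conjugate pair: the negative imaginary part first).

Radius of convergence at 0: 7/9.
At -11/9: a logarithmic branch point.
At 7/9: an algebraic (square-root) branch point.


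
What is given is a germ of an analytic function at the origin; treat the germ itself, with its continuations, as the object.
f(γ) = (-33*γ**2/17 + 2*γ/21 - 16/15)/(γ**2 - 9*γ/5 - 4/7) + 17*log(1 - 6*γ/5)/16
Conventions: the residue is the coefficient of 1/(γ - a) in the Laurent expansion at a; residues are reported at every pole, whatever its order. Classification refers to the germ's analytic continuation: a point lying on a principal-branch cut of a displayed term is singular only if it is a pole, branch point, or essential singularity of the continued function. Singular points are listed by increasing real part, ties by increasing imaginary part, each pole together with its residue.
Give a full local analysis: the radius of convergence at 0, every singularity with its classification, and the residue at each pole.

Radius of convergence at 0: -9/10 + (1/70)*sqrt(6769).
At 9/10 - (1/70)*sqrt(6769): a pole of order 1; residue -6067/3570 + (13349/493170)*sqrt(6769).
At 5/6: a logarithmic branch point.
At 9/10 + (1/70)*sqrt(6769): a pole of order 1; residue -6067/3570 - (13349/493170)*sqrt(6769).

Denominator factor (γ**2 - 9*γ/5 - 4/7): discriminant 967/175, real irrational roots 9/10 + (1/70)*sqrt(6769) and 9/10 - (1/70)*sqrt(6769); poles of order 1, moduli 9/10 + (1/70)*sqrt(6769) and -9/10 + (1/70)*sqrt(6769).
Branch term (17/16)*log(1 - γ/(5/6)): its argument vanishes at γ = 5/6, a logarithmic branch point, modulus 5/6.
The radius of convergence is the smallest modulus among the singular points: -9/10 + (1/70)*sqrt(6769).
The branch term is analytic at 9/10 - (1/70)*sqrt(6769) and contributes nothing to the residue; only the rational part matters.
The factor γ**2 - 9*γ/5 - 4/7 splits as (γ - a)(γ - a') with a = 9/10 - (1/70)*sqrt(6769), a' = 9/10 + (1/70)*sqrt(6769). At the order-1 pole a set g(γ) = (γ - a)*(rational part) = [-33*γ**2/17 + 2*γ/21 - 16/15] / (γ - a').
Simple pole: residue = g(a) at a = 9/10 - (1/70)*sqrt(6769), which is -6067/3570 + (13349/493170)*sqrt(6769).
The branch term is analytic at 9/10 + (1/70)*sqrt(6769) and contributes nothing to the residue; only the rational part matters.
The factor γ**2 - 9*γ/5 - 4/7 splits as (γ - a)(γ - a') with a = 9/10 + (1/70)*sqrt(6769), a' = 9/10 - (1/70)*sqrt(6769). At the order-1 pole a set g(γ) = (γ - a)*(rational part) = [-33*γ**2/17 + 2*γ/21 - 16/15] / (γ - a').
Simple pole: residue = g(a) at a = 9/10 + (1/70)*sqrt(6769), which is -6067/3570 - (13349/493170)*sqrt(6769).
List the singular points by increasing real part (a conjugate pair: the negative imaginary part first).


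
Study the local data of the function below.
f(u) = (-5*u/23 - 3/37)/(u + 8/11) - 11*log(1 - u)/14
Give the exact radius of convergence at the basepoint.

Denominator factor (u + 8/11): pole of order 1 at -8/11, modulus 8/11.
Branch term (-11/14)*log(1 - u/(1)): its argument vanishes at u = 1, a logarithmic branch point, modulus 1.
The radius of convergence is the smallest modulus among the singular points: 8/11.

The radius of convergence is 8/11.


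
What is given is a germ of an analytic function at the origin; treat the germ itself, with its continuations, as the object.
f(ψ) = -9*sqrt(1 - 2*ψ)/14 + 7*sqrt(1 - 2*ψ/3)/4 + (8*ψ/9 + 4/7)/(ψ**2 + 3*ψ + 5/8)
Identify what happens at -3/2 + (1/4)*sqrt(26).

The denominator factor ψ**2 + 3*ψ + 5/8 vanishes at -3/2 + (1/4)*sqrt(26) and appears to the power 1; the numerator there equals -16/21 + (2/9)*sqrt(26), nonzero, and no other factor vanishes.
The branch terms are analytic at this point.
Hence a pole whose order is the multiplicity, 1.

The point is a pole of order 1.


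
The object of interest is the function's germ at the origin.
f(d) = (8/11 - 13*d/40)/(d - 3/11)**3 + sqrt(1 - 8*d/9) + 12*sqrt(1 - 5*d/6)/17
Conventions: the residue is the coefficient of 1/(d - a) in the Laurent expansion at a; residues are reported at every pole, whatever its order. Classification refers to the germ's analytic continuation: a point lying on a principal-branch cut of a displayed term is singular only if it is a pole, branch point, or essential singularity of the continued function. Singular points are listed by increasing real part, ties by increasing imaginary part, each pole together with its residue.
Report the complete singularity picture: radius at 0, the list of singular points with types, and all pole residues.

Radius of convergence at 0: 3/11.
At 3/11: a pole of order 3; residue 0.
At 9/8: an algebraic (square-root) branch point.
At 6/5: an algebraic (square-root) branch point.

Denominator factor (d - 3/11)^3: pole of order 3 at 3/11, modulus 3/11.
Branch term (1)*sqrt(1 - d/(9/8)): its argument vanishes at d = 9/8, a square-root branch point, modulus 9/8.
Branch term (12/17)*sqrt(1 - d/(6/5)): its argument vanishes at d = 6/5, a square-root branch point, modulus 6/5.
The radius of convergence is the smallest modulus among the singular points: 3/11.
The branch terms are analytic at 3/11 and contribute nothing to the residue; only the rational part matters.
At the order-3 pole 3/11 set g(d) = (d - (3/11))^3*(rational part) = 8/11 - 13*d/40.
Order-3 pole: residue = g''(a)/2; g''(3/11) = 0, so the residue is 0.
List the singular points by increasing real part (a conjugate pair: the negative imaginary part first).


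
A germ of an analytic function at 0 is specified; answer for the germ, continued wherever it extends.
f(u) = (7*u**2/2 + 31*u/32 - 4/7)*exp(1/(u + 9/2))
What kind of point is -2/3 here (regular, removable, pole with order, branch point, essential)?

The point is a regular point.

There is no denominator, hence no pole anywhere.
The essential point of exp(1/(u - (-9/2))) is -9/2, not -2/3.
So the germ continues analytically to -2/3.


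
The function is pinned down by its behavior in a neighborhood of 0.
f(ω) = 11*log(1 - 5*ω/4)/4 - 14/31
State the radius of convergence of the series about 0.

Branch term (11/4)*log(1 - ω/(4/5)): its argument vanishes at ω = 4/5, a logarithmic branch point, modulus 4/5.
The radius of convergence is the smallest modulus among the singular points: 4/5.

The radius of convergence is 4/5.


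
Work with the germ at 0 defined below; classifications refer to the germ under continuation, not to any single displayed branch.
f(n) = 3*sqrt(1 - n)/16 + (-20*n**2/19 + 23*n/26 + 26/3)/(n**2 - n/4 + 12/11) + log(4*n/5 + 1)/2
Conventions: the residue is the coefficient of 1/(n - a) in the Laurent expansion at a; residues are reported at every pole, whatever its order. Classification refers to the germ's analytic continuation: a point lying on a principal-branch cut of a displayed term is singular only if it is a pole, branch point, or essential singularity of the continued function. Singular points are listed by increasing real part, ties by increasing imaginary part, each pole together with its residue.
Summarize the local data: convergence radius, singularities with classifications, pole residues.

Denominator factor (n**2 - n/4 + 12/11): discriminant -757/176, complex-conjugate roots (1/8) + ((1/88)*sqrt(8327))*i and (1/8) - ((1/88)*sqrt(8327))*i; poles of order 1, moduli (2/11)*sqrt(33) and (2/11)*sqrt(33).
Branch term (1/2)*log(1 - n/(-5/4)): its argument vanishes at n = -5/4, a logarithmic branch point, modulus 5/4.
Branch term (3/16)*sqrt(1 - n/(1)): its argument vanishes at n = 1, a square-root branch point, modulus 1.
The radius of convergence is the smallest modulus among the singular points: 1.
The branch terms are analytic at (1/8) - ((1/88)*sqrt(8327))*i and contribute nothing to the residue; only the rational part matters.
The factor n**2 - n/4 + 12/11 splits as (n - a)(n - a') with a = (1/8) - ((1/88)*sqrt(8327))*i, a' = (1/8) + ((1/88)*sqrt(8327))*i. At the order-1 pole a set g(n) = (n - a)*(rational part) = [-20*n**2/19 + 23*n/26 + 26/3] / (n - a').
Simple pole: residue = g(a) at a = (1/8) - ((1/88)*sqrt(8327))*i, which is (307/988) + ((1290163/24681228)*sqrt(8327))*i.
The branch terms are analytic at (1/8) + ((1/88)*sqrt(8327))*i and contribute nothing to the residue; only the rational part matters.
The factor n**2 - n/4 + 12/11 splits as (n - a)(n - a') with a = (1/8) + ((1/88)*sqrt(8327))*i, a' = (1/8) - ((1/88)*sqrt(8327))*i. At the order-1 pole a set g(n) = (n - a)*(rational part) = [-20*n**2/19 + 23*n/26 + 26/3] / (n - a').
Simple pole: residue = g(a) at a = (1/8) + ((1/88)*sqrt(8327))*i, which is (307/988) - ((1290163/24681228)*sqrt(8327))*i.
List the singular points by increasing real part (a conjugate pair: the negative imaginary part first).

Radius of convergence at 0: 1.
At -5/4: a logarithmic branch point.
At (1/8) - ((1/88)*sqrt(8327))*i: a pole of order 1; residue (307/988) + ((1290163/24681228)*sqrt(8327))*i.
At (1/8) + ((1/88)*sqrt(8327))*i: a pole of order 1; residue (307/988) - ((1290163/24681228)*sqrt(8327))*i.
At 1: an algebraic (square-root) branch point.
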